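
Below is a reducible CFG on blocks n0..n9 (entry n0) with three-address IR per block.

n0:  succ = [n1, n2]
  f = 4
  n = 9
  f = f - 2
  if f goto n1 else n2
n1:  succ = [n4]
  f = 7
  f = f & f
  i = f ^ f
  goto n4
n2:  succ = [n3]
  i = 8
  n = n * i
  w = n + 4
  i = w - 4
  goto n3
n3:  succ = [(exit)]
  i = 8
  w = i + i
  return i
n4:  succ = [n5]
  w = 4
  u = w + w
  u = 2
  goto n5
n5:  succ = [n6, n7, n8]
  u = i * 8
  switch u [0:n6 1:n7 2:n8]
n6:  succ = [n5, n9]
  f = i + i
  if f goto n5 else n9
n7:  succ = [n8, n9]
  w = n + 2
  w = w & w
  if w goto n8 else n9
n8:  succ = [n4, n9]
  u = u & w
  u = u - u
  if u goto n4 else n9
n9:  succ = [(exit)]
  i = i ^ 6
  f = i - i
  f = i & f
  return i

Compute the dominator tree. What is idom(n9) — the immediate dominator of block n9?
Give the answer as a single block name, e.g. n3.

Answer: n5

Analysis:
idom tree: n1←n0 n2←n0 n3←n2 n4←n1 n5←n4 n6←n5 n7←n5 n8←n5 n9←n5
Dom∩ at merges:
  n4: preds {n1,n8}: {n0,n1} ∩ {n0,n1,n4,n5,n8} = {n0,n1}; idom=n1
  n5: preds {n4,n6}: {n0,n1,n4} ∩ {n0,n1,n4,n5,n6} = {n0,n1,n4}; idom=n4
  n8: preds {n5,n7}: {n0,n1,n4,n5} ∩ {n0,n1,n4,n5,n7} = {n0,n1,n4,n5}; idom=n5
  n9: preds {n6,n7,n8}: {n0,n1,n4,n5,n6} ∩ {n0,n1,n4,n5,n7} ∩ {n0,n1,n4,n5,n8} = {n0,n1,n4,n5}; idom=n5

idom(n9) = n5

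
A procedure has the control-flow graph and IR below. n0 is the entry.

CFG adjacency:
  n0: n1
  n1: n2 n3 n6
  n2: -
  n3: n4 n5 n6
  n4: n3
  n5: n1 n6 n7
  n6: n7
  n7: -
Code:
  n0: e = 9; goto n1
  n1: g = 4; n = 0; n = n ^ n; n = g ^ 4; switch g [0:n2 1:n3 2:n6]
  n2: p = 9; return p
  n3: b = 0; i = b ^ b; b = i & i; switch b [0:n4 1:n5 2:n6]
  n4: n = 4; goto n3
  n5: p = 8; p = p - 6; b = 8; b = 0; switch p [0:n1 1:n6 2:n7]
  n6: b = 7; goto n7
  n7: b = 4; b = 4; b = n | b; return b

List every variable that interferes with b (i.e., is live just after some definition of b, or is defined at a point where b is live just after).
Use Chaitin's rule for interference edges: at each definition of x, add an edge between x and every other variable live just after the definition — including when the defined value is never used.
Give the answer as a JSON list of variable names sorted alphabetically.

Answer: ["n", "p"]

Analysis:
def/use:
  n0: def={e} ue=∅
  n1: def={g,n} ue=∅
  n2: def={p} ue=∅
  n3: def={b,i} ue=∅
  n4: def={n} ue=∅
  n5: def={b,p} ue=∅
  n6: def={b} ue=∅
  n7: def={b} ue={n}

Backward fixpoint:
  n0: in=∅ out=∅
  n1: in=∅ out={n}
  n2: in=∅ out=∅
  n3: in={n} out={n}
  n4: in=∅ out={n}
  n5: in={n} out={n}
  n6: in={n} out={n}
  n7: in={n} out=∅

Interfere edges:
  b — {n,p}
  e — ∅
  g — {n}
  i — {n}
  n — {b,g,i,p}
  p — {b,n}

N(b) = ["n", "p"]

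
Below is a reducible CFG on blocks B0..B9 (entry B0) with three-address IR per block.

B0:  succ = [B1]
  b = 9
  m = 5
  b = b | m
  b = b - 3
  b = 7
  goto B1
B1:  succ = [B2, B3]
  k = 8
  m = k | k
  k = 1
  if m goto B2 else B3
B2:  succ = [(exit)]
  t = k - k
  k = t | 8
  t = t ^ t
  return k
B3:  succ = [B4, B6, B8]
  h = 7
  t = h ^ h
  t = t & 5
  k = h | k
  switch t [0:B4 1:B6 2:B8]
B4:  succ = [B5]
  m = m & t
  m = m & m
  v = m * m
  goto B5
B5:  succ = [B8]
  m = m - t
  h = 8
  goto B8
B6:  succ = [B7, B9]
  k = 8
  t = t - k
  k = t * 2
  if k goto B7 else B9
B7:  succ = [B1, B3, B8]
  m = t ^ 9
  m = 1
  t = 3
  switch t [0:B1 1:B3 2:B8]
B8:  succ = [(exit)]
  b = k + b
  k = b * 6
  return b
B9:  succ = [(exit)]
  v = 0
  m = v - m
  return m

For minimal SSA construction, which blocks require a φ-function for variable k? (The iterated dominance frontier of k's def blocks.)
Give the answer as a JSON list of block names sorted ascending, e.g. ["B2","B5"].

Answer: ["B1", "B3", "B8"]

Working:
idom tree: B1←B0 B2←B1 B3←B1 B4←B3 B5←B4 B6←B3 B7←B6 B8←B3 B9←B6
Dom∩ at merges:
  B1: preds {B0,B7}: {B0} ∩ {B0,B1,B3,B6,B7} = {B0}; idom=B0
  B3: preds {B1,B7}: {B0,B1} ∩ {B0,B1,B3,B6,B7} = {B0,B1}; idom=B1
  B8: preds {B3,B5,B7}: {B0,B1,B3} ∩ {B0,B1,B3,B4,B5} ∩ {B0,B1,B3,B6,B7} = {B0,B1,B3}; idom=B3

Frontier:
  B1←B0: walk · to B0
  B1←B7: walk B7→B6→B3→B1 to B0
  B3←B1: walk · to B1
  B3←B7: walk B7→B6→B3 to B1
  B8←B3: walk · to B3
  B8←B5: walk B5→B4 to B3
  B8←B7: walk B7→B6 to B3
  DF(B0)=∅
  DF(B1)={B1}
  DF(B2)=∅
  DF(B3)={B1,B3}
  DF(B4)={B8}
  DF(B5)={B8}
  DF(B6)={B1,B3,B8}
  DF(B7)={B1,B3,B8}
  DF(B8)=∅
  DF(B9)=∅

φ for k: defs {B1,B2,B3,B6,B8}
  DF⁺ = {B1,B3,B8}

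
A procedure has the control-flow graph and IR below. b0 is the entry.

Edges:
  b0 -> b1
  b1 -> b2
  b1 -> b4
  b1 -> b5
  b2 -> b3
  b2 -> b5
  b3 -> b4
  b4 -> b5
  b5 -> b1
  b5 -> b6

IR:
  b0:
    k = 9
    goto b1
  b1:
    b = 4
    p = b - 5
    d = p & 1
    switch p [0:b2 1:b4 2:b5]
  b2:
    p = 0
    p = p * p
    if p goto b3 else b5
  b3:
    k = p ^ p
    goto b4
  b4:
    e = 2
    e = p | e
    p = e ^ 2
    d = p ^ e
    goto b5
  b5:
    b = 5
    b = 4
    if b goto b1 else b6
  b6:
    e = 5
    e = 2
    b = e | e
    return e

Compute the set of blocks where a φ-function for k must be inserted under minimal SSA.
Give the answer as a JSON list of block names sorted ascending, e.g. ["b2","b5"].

idom tree: b1←b0 b2←b1 b3←b2 b4←b1 b5←b1 b6←b5
Join-block Dom:
  b1: preds {b0,b5}: {b0} ∩ {b0,b1,b5} = {b0}; idom=b0
  b4: preds {b1,b3}: {b0,b1} ∩ {b0,b1,b2,b3} = {b0,b1}; idom=b1
  b5: preds {b1,b2,b4}: {b0,b1} ∩ {b0,b1,b2} ∩ {b0,b1,b4} = {b0,b1}; idom=b1

Frontier:
  join b1 pred b0: · stop@b0
  join b1 pred b5: b5→b1 stop@b0
  join b4 pred b1: · stop@b1
  join b4 pred b3: b3→b2 stop@b1
  join b5 pred b1: · stop@b1
  join b5 pred b2: b2 stop@b1
  join b5 pred b4: b4 stop@b1
  b0: DF=∅
  b1: DF={b1}
  b2: DF={b4,b5}
  b3: DF={b4}
  b4: DF={b5}
  b5: DF={b1}
  b6: DF=∅

φ for k: defs {b0,b3}
  DF⁺ = {b1,b4,b5}

Answer: ["b1", "b4", "b5"]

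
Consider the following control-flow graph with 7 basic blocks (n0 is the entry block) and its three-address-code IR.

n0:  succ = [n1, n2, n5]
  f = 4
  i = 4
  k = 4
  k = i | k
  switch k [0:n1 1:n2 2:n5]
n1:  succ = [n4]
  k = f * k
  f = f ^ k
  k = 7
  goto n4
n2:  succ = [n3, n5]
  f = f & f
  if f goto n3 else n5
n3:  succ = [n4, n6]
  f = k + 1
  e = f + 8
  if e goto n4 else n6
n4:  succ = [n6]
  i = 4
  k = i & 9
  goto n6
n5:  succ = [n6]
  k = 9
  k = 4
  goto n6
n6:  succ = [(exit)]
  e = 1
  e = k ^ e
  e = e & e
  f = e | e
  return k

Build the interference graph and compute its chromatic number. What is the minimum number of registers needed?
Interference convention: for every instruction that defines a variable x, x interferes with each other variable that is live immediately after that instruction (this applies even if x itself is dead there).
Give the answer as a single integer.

def/use:
  n0: {f,i,k} / ∅
  n1: {f,k} / {f,k}
  n2: {f} / {f}
  n3: {e,f} / {k}
  n4: {i,k} / ∅
  n5: {k} / ∅
  n6: {e,f} / {k}

Live sets:
  n0 li=∅ lo={f,k}
  n1 li={f,k} lo=∅
  n2 li={f,k} lo={k}
  n3 li={k} lo={k}
  n4 li=∅ lo={k}
  n5 li=∅ lo={k}
  n6 li={k} lo=∅

Interference:
  e — {k}
  f — {i,k}
  i — {f,k}
  k — {e,f,i}

Chromatic number:
  clique {f,i,k} ⇒ need ≥ 3
  assign e→r1 f→r1 i→r2 k→r0 — no edge inside a register ⇒ χ ≤ 3
  χ = 3

Answer: 3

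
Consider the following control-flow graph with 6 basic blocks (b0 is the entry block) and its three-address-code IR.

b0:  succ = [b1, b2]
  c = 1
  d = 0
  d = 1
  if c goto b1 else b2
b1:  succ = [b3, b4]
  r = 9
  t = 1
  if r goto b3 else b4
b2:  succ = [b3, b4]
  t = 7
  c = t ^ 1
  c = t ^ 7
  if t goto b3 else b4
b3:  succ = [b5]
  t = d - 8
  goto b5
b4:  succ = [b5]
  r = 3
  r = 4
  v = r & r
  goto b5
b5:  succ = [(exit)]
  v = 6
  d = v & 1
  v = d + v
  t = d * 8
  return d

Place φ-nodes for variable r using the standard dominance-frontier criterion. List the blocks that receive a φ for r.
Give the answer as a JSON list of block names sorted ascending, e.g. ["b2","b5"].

idom tree: b1←b0 b2←b0 b3←b0 b4←b0 b5←b0
Dom at joins:
  b3: preds {b1,b2}: {b0,b1} ∩ {b0,b2} = {b0}; idom=b0
  b4: preds {b1,b2}: {b0,b1} ∩ {b0,b2} = {b0}; idom=b0
  b5: preds {b3,b4}: {b0,b3} ∩ {b0,b4} = {b0}; idom=b0

Frontier:
  join b3 pred b1: b1 stop@b0
  join b3 pred b2: b2 stop@b0
  join b4 pred b1: b1 stop@b0
  join b4 pred b2: b2 stop@b0
  join b5 pred b3: b3 stop@b0
  join b5 pred b4: b4 stop@b0
  DF(b0)=∅
  DF(b1)={b3,b4}
  DF(b2)={b3,b4}
  DF(b3)={b5}
  DF(b4)={b5}
  DF(b5)=∅

φ for r: defs {b1,b4}
  DF⁺ = {b3,b4,b5}

Answer: ["b3", "b4", "b5"]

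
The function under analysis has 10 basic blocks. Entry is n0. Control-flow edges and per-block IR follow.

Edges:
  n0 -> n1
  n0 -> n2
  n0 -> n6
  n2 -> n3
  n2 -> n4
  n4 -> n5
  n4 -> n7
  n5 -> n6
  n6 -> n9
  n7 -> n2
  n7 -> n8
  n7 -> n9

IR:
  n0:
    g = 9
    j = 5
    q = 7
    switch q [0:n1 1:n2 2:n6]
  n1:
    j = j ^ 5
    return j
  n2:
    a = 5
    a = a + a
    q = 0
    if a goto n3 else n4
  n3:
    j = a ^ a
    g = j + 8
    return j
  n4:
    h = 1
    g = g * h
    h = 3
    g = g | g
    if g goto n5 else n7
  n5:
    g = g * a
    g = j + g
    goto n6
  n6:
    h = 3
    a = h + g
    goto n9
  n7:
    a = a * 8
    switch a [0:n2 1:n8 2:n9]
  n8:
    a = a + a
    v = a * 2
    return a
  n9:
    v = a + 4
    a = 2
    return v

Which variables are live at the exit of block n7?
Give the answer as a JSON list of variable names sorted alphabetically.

Answer: ["a", "g", "j"]

Derivation:
def/use:
  n0: {g,j,q} / ∅
  n1: {j} / {j}
  n2: {a,q} / ∅
  n3: {g,j} / {a}
  n4: {g,h} / {g}
  n5: {g} / {a,g,j}
  n6: {a,h} / {g}
  n7: {a} / {a}
  n8: {a,v} / {a}
  n9: {a,v} / {a}

Liveness:
  n0 li=∅ lo={g,j}
  n1 li={j} lo=∅
  n2 li={g,j} lo={a,g,j}
  n3 li={a} lo=∅
  n4 li={a,g,j} lo={a,g,j}
  n5 li={a,g,j} lo={g}
  n6 li={g} lo={a}
  n7 li={a,g,j} lo={a,g,j}
  n8 li={a} lo=∅
  n9 li={a} lo=∅

live-out(n7) = ["a", "g", "j"]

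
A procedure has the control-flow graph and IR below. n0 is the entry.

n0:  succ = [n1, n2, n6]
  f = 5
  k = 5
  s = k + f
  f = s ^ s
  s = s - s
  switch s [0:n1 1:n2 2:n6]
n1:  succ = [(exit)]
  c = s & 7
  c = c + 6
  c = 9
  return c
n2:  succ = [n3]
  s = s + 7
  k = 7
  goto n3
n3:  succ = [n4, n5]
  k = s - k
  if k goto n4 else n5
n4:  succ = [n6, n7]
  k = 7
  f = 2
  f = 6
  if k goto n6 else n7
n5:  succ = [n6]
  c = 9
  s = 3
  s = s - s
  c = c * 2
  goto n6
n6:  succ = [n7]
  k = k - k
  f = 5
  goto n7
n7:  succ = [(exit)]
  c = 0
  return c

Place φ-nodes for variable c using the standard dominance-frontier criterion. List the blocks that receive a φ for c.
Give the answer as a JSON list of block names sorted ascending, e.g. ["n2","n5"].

idom tree: n1←n0 n2←n0 n3←n2 n4←n3 n5←n3 n6←n0 n7←n0
Dom∩ at merges:
  n6: preds {n0,n4,n5}: {n0} ∩ {n0,n2,n3,n4} ∩ {n0,n2,n3,n5} = {n0}; idom=n0
  n7: preds {n4,n6}: {n0,n2,n3,n4} ∩ {n0,n6} = {n0}; idom=n0

Frontier:
  n6←n0: walk · to n0
  n6←n4: walk n4→n3→n2 to n0
  n6←n5: walk n5→n3→n2 to n0
  n7←n4: walk n4→n3→n2 to n0
  n7←n6: walk n6 to n0
  DF(n0)=∅
  DF(n1)=∅
  DF(n2)={n6,n7}
  DF(n3)={n6,n7}
  DF(n4)={n6,n7}
  DF(n5)={n6}
  DF(n6)={n7}
  DF(n7)=∅

φ for c: defs {n1,n5,n7}
  DF⁺ = {n6,n7}

Answer: ["n6", "n7"]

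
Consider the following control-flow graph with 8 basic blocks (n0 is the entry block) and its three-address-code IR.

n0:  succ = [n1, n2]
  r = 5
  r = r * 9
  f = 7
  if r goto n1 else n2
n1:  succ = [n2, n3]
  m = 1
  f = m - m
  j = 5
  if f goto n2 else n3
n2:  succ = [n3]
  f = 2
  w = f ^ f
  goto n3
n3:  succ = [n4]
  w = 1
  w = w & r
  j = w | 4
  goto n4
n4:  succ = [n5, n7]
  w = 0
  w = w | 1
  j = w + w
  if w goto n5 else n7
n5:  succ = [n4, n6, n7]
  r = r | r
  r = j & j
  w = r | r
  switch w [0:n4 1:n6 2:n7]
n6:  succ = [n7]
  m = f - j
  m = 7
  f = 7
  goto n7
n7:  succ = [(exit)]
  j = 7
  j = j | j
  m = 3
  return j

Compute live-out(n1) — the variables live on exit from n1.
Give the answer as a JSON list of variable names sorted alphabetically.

def/use:
  n0: def={f,r} ue=∅
  n1: def={f,j,m} ue=∅
  n2: def={f,w} ue=∅
  n3: def={j,w} ue={r}
  n4: def={j,w} ue=∅
  n5: def={r,w} ue={j,r}
  n6: def={f,m} ue={f,j}
  n7: def={j,m} ue=∅

Liveness:
  n0 li=∅ lo={r}
  n1 li={r} lo={f,r}
  n2 li={r} lo={f,r}
  n3 li={f,r} lo={f,r}
  n4 li={f,r} lo={f,j,r}
  n5 li={f,j,r} lo={f,j,r}
  n6 li={f,j} lo=∅
  n7 li=∅ lo=∅

live-out(n1) = ["f", "r"]

Answer: ["f", "r"]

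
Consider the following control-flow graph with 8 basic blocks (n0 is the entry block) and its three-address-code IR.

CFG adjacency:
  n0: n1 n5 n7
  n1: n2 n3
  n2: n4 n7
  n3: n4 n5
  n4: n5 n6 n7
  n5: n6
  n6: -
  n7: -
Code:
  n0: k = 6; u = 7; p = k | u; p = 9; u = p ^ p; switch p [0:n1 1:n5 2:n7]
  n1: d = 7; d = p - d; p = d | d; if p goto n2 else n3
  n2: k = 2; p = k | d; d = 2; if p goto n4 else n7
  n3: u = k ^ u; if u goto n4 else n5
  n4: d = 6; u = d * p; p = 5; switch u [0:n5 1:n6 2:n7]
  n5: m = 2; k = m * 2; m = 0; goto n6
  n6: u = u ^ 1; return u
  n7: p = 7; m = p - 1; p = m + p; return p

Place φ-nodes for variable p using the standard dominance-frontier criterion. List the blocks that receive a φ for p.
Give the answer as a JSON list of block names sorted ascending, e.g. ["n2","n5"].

idom tree: n1←n0 n2←n1 n3←n1 n4←n1 n5←n0 n6←n0 n7←n0
Dom at joins:
  n4: preds {n2,n3}: {n0,n1,n2} ∩ {n0,n1,n3} = {n0,n1}; idom=n1
  n5: preds {n0,n3,n4}: {n0} ∩ {n0,n1,n3} ∩ {n0,n1,n4} = {n0}; idom=n0
  n6: preds {n4,n5}: {n0,n1,n4} ∩ {n0,n5} = {n0}; idom=n0
  n7: preds {n0,n2,n4}: {n0} ∩ {n0,n1,n2} ∩ {n0,n1,n4} = {n0}; idom=n0

Frontier:
  join n4 pred n2: n2 stop@n1
  join n4 pred n3: n3 stop@n1
  join n5 pred n0: · stop@n0
  join n5 pred n3: n3→n1 stop@n0
  join n5 pred n4: n4→n1 stop@n0
  join n6 pred n4: n4→n1 stop@n0
  join n6 pred n5: n5 stop@n0
  join n7 pred n0: · stop@n0
  join n7 pred n2: n2→n1 stop@n0
  join n7 pred n4: n4→n1 stop@n0
  DF(n0)=∅
  DF(n1)={n5,n6,n7}
  DF(n2)={n4,n7}
  DF(n3)={n4,n5}
  DF(n4)={n5,n6,n7}
  DF(n5)={n6}
  DF(n6)=∅
  DF(n7)=∅

φ for p: defs {n0,n1,n2,n4,n7}
  DF⁺ = {n4,n5,n6,n7}

Answer: ["n4", "n5", "n6", "n7"]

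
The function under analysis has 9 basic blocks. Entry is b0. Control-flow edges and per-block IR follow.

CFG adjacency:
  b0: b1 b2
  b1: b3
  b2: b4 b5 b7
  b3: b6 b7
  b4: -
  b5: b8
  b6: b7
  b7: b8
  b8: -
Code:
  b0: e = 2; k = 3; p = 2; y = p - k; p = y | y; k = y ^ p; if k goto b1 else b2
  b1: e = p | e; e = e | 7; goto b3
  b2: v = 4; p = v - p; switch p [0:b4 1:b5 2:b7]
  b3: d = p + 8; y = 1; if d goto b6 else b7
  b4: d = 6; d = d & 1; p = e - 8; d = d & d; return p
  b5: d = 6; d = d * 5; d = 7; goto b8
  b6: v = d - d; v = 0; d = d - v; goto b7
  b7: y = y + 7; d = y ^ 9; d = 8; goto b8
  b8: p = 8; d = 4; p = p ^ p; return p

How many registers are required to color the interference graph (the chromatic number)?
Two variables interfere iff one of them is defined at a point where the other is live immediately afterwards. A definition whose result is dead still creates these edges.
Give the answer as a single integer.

Answer: 5

Derivation:
def/use:
  b0 def {e,k,p,y} use ∅
  b1 def {e} use {e,p}
  b2 def {p,v} use {p}
  b3 def {d,y} use {p}
  b4 def {d,p} use {e}
  b5 def {d} use ∅
  b6 def {d,v} use {d}
  b7 def {d,y} use {y}
  b8 def {d,p} use ∅

Backward fixpoint:
  b0 li=∅ lo={e,p,y}
  b1 li={e,p} lo={p}
  b2 li={e,p,y} lo={e,y}
  b3 li={p} lo={d,y}
  b4 li={e} lo=∅
  b5 li=∅ lo=∅
  b6 li={d,y} lo={y}
  b7 li={y} lo=∅
  b8 li=∅ lo=∅

Interfere edges:
  d↔{e,p,v,y}
  e↔{d,k,p,v,y}
  k↔{e,p,y}
  p↔{d,e,k,v,y}
  v↔{d,e,p,y}
  y↔{d,e,k,p,v}

Chromatic number:
  clique {d,e,p,v,y} ⇒ need ≥ 5
  assign d→r3 e→r0 k→r3 p→r1 v→r4 y→r2 — no edge inside a register ⇒ χ ≤ 5
  χ = 5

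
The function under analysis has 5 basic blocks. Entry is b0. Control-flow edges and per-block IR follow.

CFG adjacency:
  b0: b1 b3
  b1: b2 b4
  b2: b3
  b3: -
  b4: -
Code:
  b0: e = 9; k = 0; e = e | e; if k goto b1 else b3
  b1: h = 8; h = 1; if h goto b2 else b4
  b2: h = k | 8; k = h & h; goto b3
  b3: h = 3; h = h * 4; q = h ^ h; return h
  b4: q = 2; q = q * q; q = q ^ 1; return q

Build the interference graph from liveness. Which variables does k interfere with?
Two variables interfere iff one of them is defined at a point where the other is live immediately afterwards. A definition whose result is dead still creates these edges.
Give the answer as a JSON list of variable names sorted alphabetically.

def/use:
  b0 def {e,k} use ∅
  b1 def {h} use ∅
  b2 def {h,k} use {k}
  b3 def {h,q} use ∅
  b4 def {q} use ∅

Liveness:
  live b0: ∅→{k}
  live b1: {k}→{k}
  live b2: {k}→∅
  live b3: ∅→∅
  live b4: ∅→∅

Interference:
  e↔{k}
  h↔{k,q}
  k↔{e,h}
  q↔{h}

N(k) = ["e", "h"]

Answer: ["e", "h"]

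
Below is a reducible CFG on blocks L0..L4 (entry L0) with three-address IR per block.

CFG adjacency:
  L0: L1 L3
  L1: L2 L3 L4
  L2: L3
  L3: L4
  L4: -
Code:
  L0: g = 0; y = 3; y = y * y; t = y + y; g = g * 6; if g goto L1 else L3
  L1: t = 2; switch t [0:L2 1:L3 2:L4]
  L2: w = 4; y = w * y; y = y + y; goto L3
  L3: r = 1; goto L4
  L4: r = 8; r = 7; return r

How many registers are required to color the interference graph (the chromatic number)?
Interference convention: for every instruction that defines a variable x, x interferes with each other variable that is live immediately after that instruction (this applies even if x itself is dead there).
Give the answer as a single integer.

Answer: 3

Analysis:
Block summaries:
  L0 def {g,t,y} use ∅
  L1 def {t} use ∅
  L2 def {w,y} use {y}
  L3 def {r} use ∅
  L4 def {r} use ∅

Backward fixpoint:
  L0 li=∅ lo={y}
  L1 li={y} lo={y}
  L2 li={y} lo=∅
  L3 li=∅ lo=∅
  L4 li=∅ lo=∅

Interfere edges:
  g: {t,y}
  r: ∅
  t: {g,y}
  w: {y}
  y: {g,t,w}

Registers:
  {g,t,y} pairwise interfere (3-clique) ⇒ χ ≥ 3
  assign g→R1 r→R0 t→R2 w→R1 y→R0 — no edge inside a register ⇒ χ ≤ 3
  χ = 3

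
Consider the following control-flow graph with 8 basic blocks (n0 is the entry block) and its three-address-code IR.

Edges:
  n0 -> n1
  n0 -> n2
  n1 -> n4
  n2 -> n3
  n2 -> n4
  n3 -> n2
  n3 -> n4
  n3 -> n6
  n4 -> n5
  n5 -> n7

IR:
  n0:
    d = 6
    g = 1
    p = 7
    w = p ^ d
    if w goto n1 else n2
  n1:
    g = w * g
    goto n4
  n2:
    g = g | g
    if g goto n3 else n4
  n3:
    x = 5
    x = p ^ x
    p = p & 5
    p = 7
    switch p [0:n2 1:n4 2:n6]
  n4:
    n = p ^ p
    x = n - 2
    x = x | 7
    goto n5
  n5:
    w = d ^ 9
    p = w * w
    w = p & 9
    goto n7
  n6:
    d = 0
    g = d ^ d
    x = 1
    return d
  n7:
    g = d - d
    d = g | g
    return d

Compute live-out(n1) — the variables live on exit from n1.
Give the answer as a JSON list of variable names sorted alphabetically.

def/use:
  n0: {d,g,p,w} / ∅
  n1: {g} / {g,w}
  n2: {g} / {g}
  n3: {p,x} / {p}
  n4: {n,x} / {p}
  n5: {p,w} / {d}
  n6: {d,g,x} / ∅
  n7: {d,g} / {d}

Live sets:
  n0: in=∅ out={d,g,p,w}
  n1: in={d,g,p,w} out={d,p}
  n2: in={d,g,p} out={d,g,p}
  n3: in={d,g,p} out={d,g,p}
  n4: in={d,p} out={d}
  n5: in={d} out={d}
  n6: in=∅ out=∅
  n7: in={d} out=∅

live-out(n1) = ["d", "p"]

Answer: ["d", "p"]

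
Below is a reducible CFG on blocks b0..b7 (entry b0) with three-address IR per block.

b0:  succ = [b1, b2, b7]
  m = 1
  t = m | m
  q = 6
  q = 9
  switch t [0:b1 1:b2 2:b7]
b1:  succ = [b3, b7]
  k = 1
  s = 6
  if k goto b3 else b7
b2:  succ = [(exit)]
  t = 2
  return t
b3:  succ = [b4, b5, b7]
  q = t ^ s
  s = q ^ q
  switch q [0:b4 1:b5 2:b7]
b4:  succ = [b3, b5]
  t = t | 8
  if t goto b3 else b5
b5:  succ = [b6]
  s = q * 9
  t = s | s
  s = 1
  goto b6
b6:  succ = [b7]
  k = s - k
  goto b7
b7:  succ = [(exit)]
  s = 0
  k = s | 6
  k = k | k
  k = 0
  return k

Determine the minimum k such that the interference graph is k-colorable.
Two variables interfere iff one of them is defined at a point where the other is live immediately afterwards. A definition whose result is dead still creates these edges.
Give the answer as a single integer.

Per-block:
  b0 def {m,q,t} use ∅
  b1 def {k,s} use ∅
  b2 def {t} use ∅
  b3 def {q,s} use {s,t}
  b4 def {t} use {t}
  b5 def {s,t} use {q}
  b6 def {k} use {k,s}
  b7 def {k,s} use ∅

Live sets:
  live b0: ∅→{t}
  live b1: {t}→{k,s,t}
  live b2: ∅→∅
  live b3: {k,s,t}→{k,q,s,t}
  live b4: {k,q,s,t}→{k,q,s,t}
  live b5: {k,q}→{k,s}
  live b6: {k,s}→∅
  live b7: ∅→∅

Interfere edges:
  k↔{q,s,t}
  m↔∅
  q↔{k,s,t}
  s↔{k,q,t}
  t↔{k,q,s}

Chromatic number:
  {k,q,s,t} pairwise interfere (4-clique) ⇒ χ ≥ 4
  4-colouring: r0={k,m}  r1={q}  r2={s}  r3={t}
  χ = 4

Answer: 4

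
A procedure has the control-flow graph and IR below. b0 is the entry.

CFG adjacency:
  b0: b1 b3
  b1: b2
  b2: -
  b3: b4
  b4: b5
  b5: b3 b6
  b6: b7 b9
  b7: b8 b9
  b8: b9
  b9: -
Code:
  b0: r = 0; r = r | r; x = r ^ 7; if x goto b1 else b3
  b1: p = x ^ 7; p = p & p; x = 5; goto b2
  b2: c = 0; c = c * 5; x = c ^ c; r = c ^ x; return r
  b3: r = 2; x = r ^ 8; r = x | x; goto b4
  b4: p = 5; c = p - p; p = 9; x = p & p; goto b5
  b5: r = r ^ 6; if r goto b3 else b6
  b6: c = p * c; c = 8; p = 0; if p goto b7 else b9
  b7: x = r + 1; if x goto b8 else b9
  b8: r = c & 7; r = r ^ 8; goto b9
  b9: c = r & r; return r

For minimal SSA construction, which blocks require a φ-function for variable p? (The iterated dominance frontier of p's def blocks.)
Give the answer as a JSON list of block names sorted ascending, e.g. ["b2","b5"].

Answer: ["b3"]

Derivation:
idom tree: b1←b0 b2←b1 b3←b0 b4←b3 b5←b4 b6←b5 b7←b6 b8←b7 b9←b6
Join-block Dom:
  b3: preds {b0,b5}: {b0} ∩ {b0,b3,b4,b5} = {b0}; idom=b0
  b9: preds {b6,b7,b8}: {b0,b3,b4,b5,b6} ∩ {b0,b3,b4,b5,b6,b7} ∩ {b0,b3,b4,b5,b6,b7,b8} = {b0,b3,b4,b5,b6}; idom=b6

Frontier:
  join b3 pred b0: · stop@b0
  join b3 pred b5: b5→b4→b3 stop@b0
  join b9 pred b6: · stop@b6
  join b9 pred b7: b7 stop@b6
  join b9 pred b8: b8→b7 stop@b6
  DF(b0)=∅
  DF(b1)=∅
  DF(b2)=∅
  DF(b3)={b3}
  DF(b4)={b3}
  DF(b5)={b3}
  DF(b6)=∅
  DF(b7)={b9}
  DF(b8)={b9}
  DF(b9)=∅

φ for p: defs {b1,b4,b6}
  DF⁺ = {b3}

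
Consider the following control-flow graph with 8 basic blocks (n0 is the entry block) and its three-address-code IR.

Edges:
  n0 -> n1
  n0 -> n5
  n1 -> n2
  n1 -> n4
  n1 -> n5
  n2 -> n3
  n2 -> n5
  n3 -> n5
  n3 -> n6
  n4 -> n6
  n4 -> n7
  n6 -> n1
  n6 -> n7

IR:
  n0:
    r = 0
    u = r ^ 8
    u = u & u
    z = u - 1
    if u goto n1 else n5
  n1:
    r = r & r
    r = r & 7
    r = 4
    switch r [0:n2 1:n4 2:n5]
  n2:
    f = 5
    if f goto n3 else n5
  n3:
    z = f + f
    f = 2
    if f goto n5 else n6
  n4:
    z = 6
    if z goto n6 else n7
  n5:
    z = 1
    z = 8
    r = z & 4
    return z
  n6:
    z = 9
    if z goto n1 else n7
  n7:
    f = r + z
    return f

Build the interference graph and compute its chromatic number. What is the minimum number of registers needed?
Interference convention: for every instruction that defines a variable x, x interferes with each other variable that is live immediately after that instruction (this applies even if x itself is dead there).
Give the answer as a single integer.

Answer: 3

Analysis:
def/use:
  n0: {r,u,z} / ∅
  n1: {r} / {r}
  n2: {f} / ∅
  n3: {f,z} / {f}
  n4: {z} / ∅
  n5: {r,z} / ∅
  n6: {z} / ∅
  n7: {f} / {r,z}

Backward fixpoint:
  live n0: ∅→{r}
  live n1: {r}→{r}
  live n2: {r}→{f,r}
  live n3: {f,r}→{r}
  live n4: {r}→{r,z}
  live n5: ∅→∅
  live n6: {r}→{r,z}
  live n7: {r,z}→∅

Interfere edges:
  f — {r}
  r — {f,u,z}
  u — {r,z}
  z — {r,u}

Colouring:
  {r,u,z} pairwise interfere (3-clique) ⇒ χ ≥ 3
  3-colouring: r0={r}  r1={f,u}  r2={z}
  χ = 3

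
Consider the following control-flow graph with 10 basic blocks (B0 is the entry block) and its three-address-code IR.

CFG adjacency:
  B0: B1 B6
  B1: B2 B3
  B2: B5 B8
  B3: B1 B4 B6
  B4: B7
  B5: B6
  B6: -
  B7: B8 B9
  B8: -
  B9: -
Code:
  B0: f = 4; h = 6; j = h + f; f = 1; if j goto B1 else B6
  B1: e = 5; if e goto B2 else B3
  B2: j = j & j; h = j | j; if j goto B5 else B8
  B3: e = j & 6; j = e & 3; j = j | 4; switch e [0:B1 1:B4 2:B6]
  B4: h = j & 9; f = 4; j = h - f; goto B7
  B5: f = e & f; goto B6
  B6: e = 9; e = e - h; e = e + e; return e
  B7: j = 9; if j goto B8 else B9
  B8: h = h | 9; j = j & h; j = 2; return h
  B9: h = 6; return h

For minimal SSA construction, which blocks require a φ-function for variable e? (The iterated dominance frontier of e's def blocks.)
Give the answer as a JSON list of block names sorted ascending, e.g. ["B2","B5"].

idom tree: B1←B0 B2←B1 B3←B1 B4←B3 B5←B2 B6←B0 B7←B4 B8←B1 B9←B7
Dom∩ at merges:
  B1: preds {B0,B3}: {B0} ∩ {B0,B1,B3} = {B0}; idom=B0
  B6: preds {B0,B3,B5}: {B0} ∩ {B0,B1,B3} ∩ {B0,B1,B2,B5} = {B0}; idom=B0
  B8: preds {B2,B7}: {B0,B1,B2} ∩ {B0,B1,B3,B4,B7} = {B0,B1}; idom=B1

DF walk-up:
  B1←B0: walk · to B0
  B1←B3: walk B3→B1 to B0
  B6←B0: walk · to B0
  B6←B3: walk B3→B1 to B0
  B6←B5: walk B5→B2→B1 to B0
  B8←B2: walk B2 to B1
  B8←B7: walk B7→B4→B3 to B1
  B0 → ∅
  B1 → {B1,B6}
  B2 → {B6,B8}
  B3 → {B1,B6,B8}
  B4 → {B8}
  B5 → {B6}
  B6 → ∅
  B7 → {B8}
  B8 → ∅
  B9 → ∅

φ for e: defs {B1,B3,B6}
  DF⁺ = {B1,B6,B8}

Answer: ["B1", "B6", "B8"]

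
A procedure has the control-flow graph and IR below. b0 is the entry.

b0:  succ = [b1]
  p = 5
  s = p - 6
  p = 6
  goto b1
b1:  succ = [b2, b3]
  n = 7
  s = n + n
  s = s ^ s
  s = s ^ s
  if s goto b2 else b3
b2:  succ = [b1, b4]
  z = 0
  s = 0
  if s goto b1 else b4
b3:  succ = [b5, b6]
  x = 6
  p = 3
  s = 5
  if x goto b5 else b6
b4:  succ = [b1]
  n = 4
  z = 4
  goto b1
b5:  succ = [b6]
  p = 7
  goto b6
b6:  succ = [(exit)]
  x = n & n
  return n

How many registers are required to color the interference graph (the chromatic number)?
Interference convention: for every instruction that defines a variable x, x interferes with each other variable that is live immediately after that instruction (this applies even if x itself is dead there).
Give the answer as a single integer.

Block summaries:
  b0: {p,s} / ∅
  b1: {n,s} / ∅
  b2: {s,z} / ∅
  b3: {p,s,x} / ∅
  b4: {n,z} / ∅
  b5: {p} / ∅
  b6: {x} / {n}

Backward fixpoint:
  b0 li=∅ lo=∅
  b1 li=∅ lo={n}
  b2 li=∅ lo=∅
  b3 li={n} lo={n}
  b4 li=∅ lo=∅
  b5 li={n} lo={n}
  b6 li={n} lo=∅

Interference:
  n: {p,s,x}
  p: {n,x}
  s: {n,x}
  x: {n,p,s}
  z: ∅

Colouring:
  {n,p,x} pairwise interfere (3-clique) ⇒ χ ≥ 3
  assign n→R0 p→R2 s→R2 x→R1 z→R0 — no edge inside a register ⇒ χ ≤ 3
  χ = 3

Answer: 3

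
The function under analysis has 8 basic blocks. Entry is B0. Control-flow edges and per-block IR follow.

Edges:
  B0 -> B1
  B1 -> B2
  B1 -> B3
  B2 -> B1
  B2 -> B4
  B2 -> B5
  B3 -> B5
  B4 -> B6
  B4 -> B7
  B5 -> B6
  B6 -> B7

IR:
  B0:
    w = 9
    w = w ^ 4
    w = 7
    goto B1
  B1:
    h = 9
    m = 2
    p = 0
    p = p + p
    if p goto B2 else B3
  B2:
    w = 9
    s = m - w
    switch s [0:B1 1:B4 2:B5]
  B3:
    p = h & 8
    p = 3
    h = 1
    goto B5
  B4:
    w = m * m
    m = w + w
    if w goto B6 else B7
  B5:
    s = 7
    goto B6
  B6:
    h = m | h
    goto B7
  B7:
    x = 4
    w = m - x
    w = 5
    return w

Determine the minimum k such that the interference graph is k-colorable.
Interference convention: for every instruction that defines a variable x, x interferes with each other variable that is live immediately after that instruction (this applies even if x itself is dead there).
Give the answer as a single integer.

Per-block:
  B0 def {w} use ∅
  B1 def {h,m,p} use ∅
  B2 def {s,w} use {m}
  B3 def {h,p} use {h}
  B4 def {m,w} use {m}
  B5 def {s} use ∅
  B6 def {h} use {h,m}
  B7 def {w,x} use {m}

Backward fixpoint:
  B0: in=∅ out=∅
  B1: in=∅ out={h,m}
  B2: in={h,m} out={h,m}
  B3: in={h,m} out={h,m}
  B4: in={h,m} out={h,m}
  B5: in={h,m} out={h,m}
  B6: in={h,m} out={m}
  B7: in={m} out=∅

Interference:
  h↔{m,p,s,w}
  m↔{h,p,s,w,x}
  p↔{h,m}
  s↔{h,m}
  w↔{h,m}
  x↔{m}

Chromatic number:
  lower bound: {h,m,p} mutually conflict ⇒ χ ≥ 3
  3-colouring: c0={m}  c1={h,x}  c2={p,s,w}
  χ = 3

Answer: 3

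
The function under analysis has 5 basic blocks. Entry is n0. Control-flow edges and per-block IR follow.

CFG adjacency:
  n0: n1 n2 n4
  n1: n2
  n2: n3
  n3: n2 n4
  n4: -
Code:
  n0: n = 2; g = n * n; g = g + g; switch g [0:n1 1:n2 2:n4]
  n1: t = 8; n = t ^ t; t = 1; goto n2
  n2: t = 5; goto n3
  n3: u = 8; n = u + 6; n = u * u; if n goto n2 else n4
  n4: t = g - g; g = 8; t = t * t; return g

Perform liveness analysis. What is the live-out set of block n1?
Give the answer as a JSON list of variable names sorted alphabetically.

Answer: ["g"]

Derivation:
Per-block:
  n0 def {g,n} use ∅
  n1 def {n,t} use ∅
  n2 def {t} use ∅
  n3 def {n,u} use ∅
  n4 def {g,t} use {g}

Liveness:
  n0: in=∅ out={g}
  n1: in={g} out={g}
  n2: in={g} out={g}
  n3: in={g} out={g}
  n4: in={g} out=∅

live-out(n1) = ["g"]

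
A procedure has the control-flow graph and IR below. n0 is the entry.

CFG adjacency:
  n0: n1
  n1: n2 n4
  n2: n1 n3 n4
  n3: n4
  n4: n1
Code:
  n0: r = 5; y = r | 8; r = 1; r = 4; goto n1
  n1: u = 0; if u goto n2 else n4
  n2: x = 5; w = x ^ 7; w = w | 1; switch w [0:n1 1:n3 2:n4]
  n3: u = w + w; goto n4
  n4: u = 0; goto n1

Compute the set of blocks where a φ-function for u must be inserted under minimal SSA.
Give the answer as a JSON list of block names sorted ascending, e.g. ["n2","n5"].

idom tree: n1←n0 n2←n1 n3←n2 n4←n1
Dom∩ at merges:
  n1: preds {n0,n2,n4}: {n0} ∩ {n0,n1,n2} ∩ {n0,n1,n4} = {n0}; idom=n0
  n4: preds {n1,n2,n3}: {n0,n1} ∩ {n0,n1,n2} ∩ {n0,n1,n2,n3} = {n0,n1}; idom=n1

DF walk-up:
  n1←n0: walk · to n0
  n1←n2: walk n2→n1 to n0
  n1←n4: walk n4→n1 to n0
  n4←n1: walk · to n1
  n4←n2: walk n2 to n1
  n4←n3: walk n3→n2 to n1
  n0 → ∅
  n1 → {n1}
  n2 → {n1,n4}
  n3 → {n4}
  n4 → {n1}

φ for u: defs {n1,n3,n4}
  DF⁺ = {n1,n4}

Answer: ["n1", "n4"]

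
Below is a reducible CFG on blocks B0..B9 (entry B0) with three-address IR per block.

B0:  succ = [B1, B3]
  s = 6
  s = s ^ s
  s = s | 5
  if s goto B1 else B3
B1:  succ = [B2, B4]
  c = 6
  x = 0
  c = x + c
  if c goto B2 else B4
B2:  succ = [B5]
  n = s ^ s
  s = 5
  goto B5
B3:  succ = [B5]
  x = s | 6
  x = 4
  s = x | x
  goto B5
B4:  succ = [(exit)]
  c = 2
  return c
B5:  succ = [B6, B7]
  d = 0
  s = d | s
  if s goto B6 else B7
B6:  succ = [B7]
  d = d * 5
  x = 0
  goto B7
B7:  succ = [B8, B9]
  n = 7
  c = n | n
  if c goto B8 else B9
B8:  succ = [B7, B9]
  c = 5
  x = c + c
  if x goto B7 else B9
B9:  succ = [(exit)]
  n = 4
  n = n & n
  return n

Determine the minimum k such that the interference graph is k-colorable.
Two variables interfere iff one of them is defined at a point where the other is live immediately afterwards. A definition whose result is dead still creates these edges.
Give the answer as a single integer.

Per-block:
  B0 def {s} use ∅
  B1 def {c,x} use ∅
  B2 def {n,s} use {s}
  B3 def {s,x} use {s}
  B4 def {c} use ∅
  B5 def {d,s} use {s}
  B6 def {d,x} use {d}
  B7 def {c,n} use ∅
  B8 def {c,x} use ∅
  B9 def {n} use ∅

Backward fixpoint:
  B0: in=∅ out={s}
  B1: in={s} out={s}
  B2: in={s} out={s}
  B3: in={s} out={s}
  B4: in=∅ out=∅
  B5: in={s} out={d}
  B6: in={d} out=∅
  B7: in=∅ out=∅
  B8: in=∅ out=∅
  B9: in=∅ out=∅

Interference:
  c↔{s,x}
  d↔{s}
  n↔∅
  s↔{c,d,x}
  x↔{c,s}

Colouring:
  lower bound: {c,s,x} mutually conflict ⇒ χ ≥ 3
  assign c→r1 d→r1 n→r0 s→r0 x→r2 — no edge inside a register ⇒ χ ≤ 3
  χ = 3

Answer: 3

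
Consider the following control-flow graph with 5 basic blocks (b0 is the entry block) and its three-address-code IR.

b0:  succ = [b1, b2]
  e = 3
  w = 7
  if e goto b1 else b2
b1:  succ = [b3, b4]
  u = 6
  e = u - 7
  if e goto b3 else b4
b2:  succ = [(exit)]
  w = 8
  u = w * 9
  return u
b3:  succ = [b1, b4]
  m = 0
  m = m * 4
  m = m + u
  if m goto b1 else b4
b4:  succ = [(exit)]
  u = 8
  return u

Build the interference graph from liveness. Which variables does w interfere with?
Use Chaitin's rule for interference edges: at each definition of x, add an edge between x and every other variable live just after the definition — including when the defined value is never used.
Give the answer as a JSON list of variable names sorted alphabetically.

Block summaries:
  b0: def={e,w} ue=∅
  b1: def={e,u} ue=∅
  b2: def={u,w} ue=∅
  b3: def={m} ue={u}
  b4: def={u} ue=∅

Liveness:
  b0: in=∅ out=∅
  b1: in=∅ out={u}
  b2: in=∅ out=∅
  b3: in={u} out=∅
  b4: in=∅ out=∅

Conflict graph:
  e — {u,w}
  m — {u}
  u — {e,m}
  w — {e}

N(w) = ["e"]

Answer: ["e"]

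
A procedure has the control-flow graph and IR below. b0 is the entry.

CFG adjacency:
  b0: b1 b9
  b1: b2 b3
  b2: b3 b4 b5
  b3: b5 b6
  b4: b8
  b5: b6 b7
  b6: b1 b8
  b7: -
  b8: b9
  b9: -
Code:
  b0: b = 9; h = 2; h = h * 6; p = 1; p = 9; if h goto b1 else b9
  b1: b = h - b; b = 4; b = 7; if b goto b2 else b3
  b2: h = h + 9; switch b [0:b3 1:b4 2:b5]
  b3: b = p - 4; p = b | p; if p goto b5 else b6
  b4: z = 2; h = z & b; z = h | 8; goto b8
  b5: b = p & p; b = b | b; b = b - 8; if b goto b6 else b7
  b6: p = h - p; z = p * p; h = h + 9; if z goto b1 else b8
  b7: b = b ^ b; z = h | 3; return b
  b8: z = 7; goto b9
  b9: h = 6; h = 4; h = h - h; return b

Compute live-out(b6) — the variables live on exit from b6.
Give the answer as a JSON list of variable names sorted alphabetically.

Answer: ["b", "h", "p"]

Working:
Per-block:
  b0: {b,h,p} / ∅
  b1: {b} / {b,h}
  b2: {h} / {b,h}
  b3: {b,p} / {p}
  b4: {h,z} / {b}
  b5: {b} / {p}
  b6: {h,p,z} / {h,p}
  b7: {b,z} / {b,h}
  b8: {z} / ∅
  b9: {h} / {b}

Backward fixpoint:
  b0 li=∅ lo={b,h,p}
  b1 li={b,h,p} lo={b,h,p}
  b2 li={b,h,p} lo={b,h,p}
  b3 li={h,p} lo={b,h,p}
  b4 li={b} lo={b}
  b5 li={h,p} lo={b,h,p}
  b6 li={b,h,p} lo={b,h,p}
  b7 li={b,h} lo=∅
  b8 li={b} lo={b}
  b9 li={b} lo=∅

live-out(b6) = ["b", "h", "p"]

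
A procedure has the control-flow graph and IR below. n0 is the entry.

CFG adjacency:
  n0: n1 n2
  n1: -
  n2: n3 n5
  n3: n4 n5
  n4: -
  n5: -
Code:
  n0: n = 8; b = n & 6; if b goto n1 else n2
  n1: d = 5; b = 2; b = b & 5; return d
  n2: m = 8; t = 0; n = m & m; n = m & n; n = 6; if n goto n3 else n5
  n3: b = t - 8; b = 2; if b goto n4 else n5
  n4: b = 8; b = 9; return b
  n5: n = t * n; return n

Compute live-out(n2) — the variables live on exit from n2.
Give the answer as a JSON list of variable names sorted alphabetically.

Answer: ["n", "t"]

Working:
Block summaries:
  n0 def {b,n} use ∅
  n1 def {b,d} use ∅
  n2 def {m,n,t} use ∅
  n3 def {b} use {t}
  n4 def {b} use ∅
  n5 def {n} use {n,t}

Backward fixpoint:
  n0: in=∅ out=∅
  n1: in=∅ out=∅
  n2: in=∅ out={n,t}
  n3: in={n,t} out={n,t}
  n4: in=∅ out=∅
  n5: in={n,t} out=∅

live-out(n2) = ["n", "t"]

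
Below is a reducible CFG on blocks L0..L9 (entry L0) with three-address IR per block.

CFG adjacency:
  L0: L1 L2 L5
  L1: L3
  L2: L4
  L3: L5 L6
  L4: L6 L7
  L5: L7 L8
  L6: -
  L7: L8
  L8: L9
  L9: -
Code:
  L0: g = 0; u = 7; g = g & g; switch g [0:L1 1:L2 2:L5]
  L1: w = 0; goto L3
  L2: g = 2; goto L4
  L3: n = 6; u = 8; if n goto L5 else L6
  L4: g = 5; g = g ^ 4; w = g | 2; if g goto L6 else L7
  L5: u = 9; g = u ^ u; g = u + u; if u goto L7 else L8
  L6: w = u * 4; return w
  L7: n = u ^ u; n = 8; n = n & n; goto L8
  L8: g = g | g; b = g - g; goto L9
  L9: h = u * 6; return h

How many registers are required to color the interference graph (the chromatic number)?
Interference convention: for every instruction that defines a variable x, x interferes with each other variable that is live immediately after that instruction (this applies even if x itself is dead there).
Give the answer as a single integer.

Answer: 3

Analysis:
def/use:
  L0: {g,u} / ∅
  L1: {w} / ∅
  L2: {g} / ∅
  L3: {n,u} / ∅
  L4: {g,w} / ∅
  L5: {g,u} / ∅
  L6: {w} / {u}
  L7: {n} / {u}
  L8: {b,g} / {g}
  L9: {h} / {u}

Live sets:
  live L0: ∅→{u}
  live L1: ∅→∅
  live L2: {u}→{u}
  live L3: ∅→{u}
  live L4: {u}→{g,u}
  live L5: ∅→{g,u}
  live L6: {u}→∅
  live L7: {g,u}→{g,u}
  live L8: {g,u}→{u}
  live L9: {u}→∅

Conflict graph:
  b: {u}
  g: {n,u,w}
  h: ∅
  n: {g,u}
  u: {b,g,n,w}
  w: {g,u}

Colouring:
  clique {g,n,u} ⇒ need ≥ 3
  assign b→c1 g→c1 h→c0 n→c2 u→c0 w→c2 — no edge inside a register ⇒ χ ≤ 3
  χ = 3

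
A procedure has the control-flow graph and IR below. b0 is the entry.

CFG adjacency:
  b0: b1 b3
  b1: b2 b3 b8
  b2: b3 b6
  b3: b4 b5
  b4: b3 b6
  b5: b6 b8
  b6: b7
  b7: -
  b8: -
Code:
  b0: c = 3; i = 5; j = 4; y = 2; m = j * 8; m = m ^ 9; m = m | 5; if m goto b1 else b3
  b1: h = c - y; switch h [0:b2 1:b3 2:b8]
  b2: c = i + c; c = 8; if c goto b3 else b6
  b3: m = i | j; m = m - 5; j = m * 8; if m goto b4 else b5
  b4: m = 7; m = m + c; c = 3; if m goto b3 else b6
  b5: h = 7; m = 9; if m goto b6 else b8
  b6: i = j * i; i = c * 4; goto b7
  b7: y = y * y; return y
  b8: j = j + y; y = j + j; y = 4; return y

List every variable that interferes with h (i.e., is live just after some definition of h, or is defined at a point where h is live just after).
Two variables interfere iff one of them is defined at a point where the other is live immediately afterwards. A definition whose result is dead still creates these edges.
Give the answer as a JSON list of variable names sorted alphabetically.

def/use:
  b0: def={c,i,j,m,y} ue=∅
  b1: def={h} ue={c,y}
  b2: def={c} ue={c,i}
  b3: def={j,m} ue={i,j}
  b4: def={c,m} ue={c}
  b5: def={h,m} ue=∅
  b6: def={i} ue={c,i,j}
  b7: def={y} ue={y}
  b8: def={j,y} ue={j,y}

Live sets:
  b0 li=∅ lo={c,i,j,y}
  b1 li={c,i,j,y} lo={c,i,j,y}
  b2 li={c,i,j,y} lo={c,i,j,y}
  b3 li={c,i,j,y} lo={c,i,j,y}
  b4 li={c,i,j,y} lo={c,i,j,y}
  b5 li={c,i,j,y} lo={c,i,j,y}
  b6 li={c,i,j,y} lo={y}
  b7 li={y} lo=∅
  b8 li={j,y} lo=∅

Interference:
  c — {h,i,j,m,y}
  h — {c,i,j,y}
  i — {c,h,j,m,y}
  j — {c,h,i,m,y}
  m — {c,i,j,y}
  y — {c,h,i,j,m}

N(h) = ["c", "i", "j", "y"]

Answer: ["c", "i", "j", "y"]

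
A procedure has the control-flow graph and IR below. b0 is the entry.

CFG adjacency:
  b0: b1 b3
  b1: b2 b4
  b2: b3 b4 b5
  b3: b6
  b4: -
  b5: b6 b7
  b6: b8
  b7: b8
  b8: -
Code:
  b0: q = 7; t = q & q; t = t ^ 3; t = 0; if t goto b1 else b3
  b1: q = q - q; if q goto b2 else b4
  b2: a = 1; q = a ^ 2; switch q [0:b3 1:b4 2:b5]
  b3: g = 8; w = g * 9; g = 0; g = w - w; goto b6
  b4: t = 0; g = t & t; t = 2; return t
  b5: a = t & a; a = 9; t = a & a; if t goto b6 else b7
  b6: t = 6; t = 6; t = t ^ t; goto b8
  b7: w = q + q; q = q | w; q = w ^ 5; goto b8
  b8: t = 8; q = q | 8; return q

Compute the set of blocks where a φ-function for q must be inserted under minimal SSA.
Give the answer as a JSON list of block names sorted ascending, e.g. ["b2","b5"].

Answer: ["b3", "b4", "b6", "b8"]

Derivation:
idom tree: b1←b0 b2←b1 b3←b0 b4←b1 b5←b2 b6←b0 b7←b5 b8←b0
Dom∩ at merges:
  b3: preds {b0,b2}: {b0} ∩ {b0,b1,b2} = {b0}; idom=b0
  b4: preds {b1,b2}: {b0,b1} ∩ {b0,b1,b2} = {b0,b1}; idom=b1
  b6: preds {b3,b5}: {b0,b3} ∩ {b0,b1,b2,b5} = {b0}; idom=b0
  b8: preds {b6,b7}: {b0,b6} ∩ {b0,b1,b2,b5,b7} = {b0}; idom=b0

DF derivation:
  b3←b0: walk · to b0
  b3←b2: walk b2→b1 to b0
  b4←b1: walk · to b1
  b4←b2: walk b2 to b1
  b6←b3: walk b3 to b0
  b6←b5: walk b5→b2→b1 to b0
  b8←b6: walk b6 to b0
  b8←b7: walk b7→b5→b2→b1 to b0
  b0 → ∅
  b1 → {b3,b6,b8}
  b2 → {b3,b4,b6,b8}
  b3 → {b6}
  b4 → ∅
  b5 → {b6,b8}
  b6 → {b8}
  b7 → {b8}
  b8 → ∅

φ for q: defs {b0,b1,b2,b7,b8}
  DF⁺ = {b3,b4,b6,b8}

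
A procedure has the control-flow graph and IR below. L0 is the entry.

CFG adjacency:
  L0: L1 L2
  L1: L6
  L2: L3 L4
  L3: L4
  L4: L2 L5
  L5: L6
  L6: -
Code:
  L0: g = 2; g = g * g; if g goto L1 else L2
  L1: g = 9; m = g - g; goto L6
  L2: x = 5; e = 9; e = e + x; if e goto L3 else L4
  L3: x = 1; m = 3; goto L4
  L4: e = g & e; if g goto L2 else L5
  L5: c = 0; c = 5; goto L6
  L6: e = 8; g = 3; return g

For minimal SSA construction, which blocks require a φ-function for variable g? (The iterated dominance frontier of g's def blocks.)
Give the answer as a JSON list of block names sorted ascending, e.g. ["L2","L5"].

idom tree: L1←L0 L2←L0 L3←L2 L4←L2 L5←L4 L6←L0
Dom∩ at merges:
  L2: preds {L0,L4}: {L0} ∩ {L0,L2,L4} = {L0}; idom=L0
  L4: preds {L2,L3}: {L0,L2} ∩ {L0,L2,L3} = {L0,L2}; idom=L2
  L6: preds {L1,L5}: {L0,L1} ∩ {L0,L2,L4,L5} = {L0}; idom=L0

DF derivation:
  join L2 pred L0: · stop@L0
  join L2 pred L4: L4→L2 stop@L0
  join L4 pred L2: · stop@L2
  join L4 pred L3: L3 stop@L2
  join L6 pred L1: L1 stop@L0
  join L6 pred L5: L5→L4→L2 stop@L0
  L0 → ∅
  L1 → {L6}
  L2 → {L2,L6}
  L3 → {L4}
  L4 → {L2,L6}
  L5 → {L6}
  L6 → ∅

φ for g: defs {L0,L1,L6}
  DF⁺ = {L6}

Answer: ["L6"]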